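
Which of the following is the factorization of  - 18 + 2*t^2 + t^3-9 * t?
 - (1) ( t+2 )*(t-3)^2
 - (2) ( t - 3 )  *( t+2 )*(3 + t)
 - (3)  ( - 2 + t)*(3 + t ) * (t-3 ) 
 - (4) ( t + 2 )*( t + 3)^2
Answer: 2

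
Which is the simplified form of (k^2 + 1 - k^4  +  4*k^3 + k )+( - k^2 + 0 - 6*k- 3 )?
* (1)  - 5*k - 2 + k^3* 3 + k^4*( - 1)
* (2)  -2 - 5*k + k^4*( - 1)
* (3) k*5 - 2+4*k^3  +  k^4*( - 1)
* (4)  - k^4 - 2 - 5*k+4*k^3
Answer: 4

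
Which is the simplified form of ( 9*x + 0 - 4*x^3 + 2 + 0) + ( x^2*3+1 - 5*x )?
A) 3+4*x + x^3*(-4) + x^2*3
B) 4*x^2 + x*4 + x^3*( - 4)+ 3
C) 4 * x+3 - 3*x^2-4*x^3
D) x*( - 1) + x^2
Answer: A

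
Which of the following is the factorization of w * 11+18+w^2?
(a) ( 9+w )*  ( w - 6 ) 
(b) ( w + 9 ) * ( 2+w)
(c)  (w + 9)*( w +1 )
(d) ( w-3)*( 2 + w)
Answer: b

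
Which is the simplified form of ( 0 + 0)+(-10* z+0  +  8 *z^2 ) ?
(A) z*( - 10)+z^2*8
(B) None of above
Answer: A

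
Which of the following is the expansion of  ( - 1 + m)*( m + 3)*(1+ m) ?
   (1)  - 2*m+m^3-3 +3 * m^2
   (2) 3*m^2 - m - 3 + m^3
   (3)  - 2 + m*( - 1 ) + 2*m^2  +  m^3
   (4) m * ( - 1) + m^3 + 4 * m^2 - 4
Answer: 2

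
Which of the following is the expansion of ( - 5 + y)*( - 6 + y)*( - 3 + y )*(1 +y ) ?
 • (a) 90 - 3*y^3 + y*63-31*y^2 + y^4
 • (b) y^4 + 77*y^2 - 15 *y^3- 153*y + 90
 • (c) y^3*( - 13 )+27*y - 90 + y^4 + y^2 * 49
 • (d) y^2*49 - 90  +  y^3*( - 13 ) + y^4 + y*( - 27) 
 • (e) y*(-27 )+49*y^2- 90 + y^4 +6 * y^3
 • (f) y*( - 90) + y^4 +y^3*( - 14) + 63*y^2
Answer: d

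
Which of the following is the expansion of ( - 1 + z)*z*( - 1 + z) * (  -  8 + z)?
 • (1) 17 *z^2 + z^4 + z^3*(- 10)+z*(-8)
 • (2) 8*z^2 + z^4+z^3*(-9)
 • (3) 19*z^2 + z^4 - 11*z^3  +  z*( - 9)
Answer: 1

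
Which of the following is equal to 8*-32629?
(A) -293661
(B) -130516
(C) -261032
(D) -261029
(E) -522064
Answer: C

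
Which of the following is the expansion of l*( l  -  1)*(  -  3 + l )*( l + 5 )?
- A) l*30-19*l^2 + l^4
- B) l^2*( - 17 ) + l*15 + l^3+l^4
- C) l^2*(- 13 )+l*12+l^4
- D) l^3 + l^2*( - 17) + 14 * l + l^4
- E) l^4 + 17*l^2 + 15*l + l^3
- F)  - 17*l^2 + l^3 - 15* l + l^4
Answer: B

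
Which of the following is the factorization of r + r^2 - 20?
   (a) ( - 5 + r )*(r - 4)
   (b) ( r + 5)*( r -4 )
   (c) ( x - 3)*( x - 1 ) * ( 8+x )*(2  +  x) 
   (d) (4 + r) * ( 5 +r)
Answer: b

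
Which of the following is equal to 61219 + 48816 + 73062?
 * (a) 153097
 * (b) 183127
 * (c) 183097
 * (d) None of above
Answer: c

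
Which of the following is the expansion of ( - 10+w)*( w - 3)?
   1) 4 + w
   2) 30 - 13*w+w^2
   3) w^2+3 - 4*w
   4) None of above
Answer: 2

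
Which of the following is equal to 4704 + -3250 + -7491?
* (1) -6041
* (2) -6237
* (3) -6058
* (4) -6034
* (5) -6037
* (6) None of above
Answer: 5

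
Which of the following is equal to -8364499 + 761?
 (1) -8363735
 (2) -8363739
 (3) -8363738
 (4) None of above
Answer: 3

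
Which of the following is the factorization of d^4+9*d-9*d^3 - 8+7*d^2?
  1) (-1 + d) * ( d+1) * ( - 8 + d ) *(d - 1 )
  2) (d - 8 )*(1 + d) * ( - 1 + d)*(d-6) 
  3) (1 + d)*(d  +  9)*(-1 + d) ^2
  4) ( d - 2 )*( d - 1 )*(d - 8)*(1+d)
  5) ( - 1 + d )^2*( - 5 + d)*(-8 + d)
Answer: 1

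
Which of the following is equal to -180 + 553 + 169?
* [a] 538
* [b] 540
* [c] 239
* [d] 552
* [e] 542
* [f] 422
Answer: e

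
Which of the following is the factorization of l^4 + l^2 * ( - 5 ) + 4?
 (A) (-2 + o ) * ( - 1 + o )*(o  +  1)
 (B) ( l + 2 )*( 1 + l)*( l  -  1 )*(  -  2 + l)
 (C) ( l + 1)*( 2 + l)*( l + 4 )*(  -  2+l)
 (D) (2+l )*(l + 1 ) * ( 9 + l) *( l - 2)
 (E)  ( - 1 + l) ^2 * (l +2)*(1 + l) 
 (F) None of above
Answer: B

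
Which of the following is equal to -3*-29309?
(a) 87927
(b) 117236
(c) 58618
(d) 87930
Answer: a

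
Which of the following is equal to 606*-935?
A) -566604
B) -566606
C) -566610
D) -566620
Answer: C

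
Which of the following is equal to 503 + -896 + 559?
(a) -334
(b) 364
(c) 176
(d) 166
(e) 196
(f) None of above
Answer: d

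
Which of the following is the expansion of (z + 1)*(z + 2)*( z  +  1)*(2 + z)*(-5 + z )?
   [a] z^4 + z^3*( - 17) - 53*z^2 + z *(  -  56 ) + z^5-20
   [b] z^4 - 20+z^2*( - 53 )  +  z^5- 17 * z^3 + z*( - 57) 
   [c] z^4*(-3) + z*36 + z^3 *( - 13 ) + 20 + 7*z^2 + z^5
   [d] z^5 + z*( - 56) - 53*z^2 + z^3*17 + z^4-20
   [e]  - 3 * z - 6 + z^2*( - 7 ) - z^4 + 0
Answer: a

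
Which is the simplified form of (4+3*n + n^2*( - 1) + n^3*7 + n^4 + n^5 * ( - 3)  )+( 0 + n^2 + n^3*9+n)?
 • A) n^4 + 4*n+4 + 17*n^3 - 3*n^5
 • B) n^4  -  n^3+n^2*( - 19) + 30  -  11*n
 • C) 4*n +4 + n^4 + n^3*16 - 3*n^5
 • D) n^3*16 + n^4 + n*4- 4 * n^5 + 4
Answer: C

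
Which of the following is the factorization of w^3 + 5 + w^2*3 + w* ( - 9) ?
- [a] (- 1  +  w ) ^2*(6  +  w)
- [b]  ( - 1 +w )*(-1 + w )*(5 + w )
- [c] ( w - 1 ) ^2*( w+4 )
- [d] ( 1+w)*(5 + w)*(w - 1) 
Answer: b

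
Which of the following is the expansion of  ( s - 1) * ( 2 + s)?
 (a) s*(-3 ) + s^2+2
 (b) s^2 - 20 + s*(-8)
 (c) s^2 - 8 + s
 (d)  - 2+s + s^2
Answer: d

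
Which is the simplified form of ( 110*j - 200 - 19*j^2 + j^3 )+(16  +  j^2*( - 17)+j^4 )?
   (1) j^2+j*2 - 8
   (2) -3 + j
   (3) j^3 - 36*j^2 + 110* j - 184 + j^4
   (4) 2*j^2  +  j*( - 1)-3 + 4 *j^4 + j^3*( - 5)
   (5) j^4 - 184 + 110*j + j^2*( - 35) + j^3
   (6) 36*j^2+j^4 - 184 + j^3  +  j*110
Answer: 3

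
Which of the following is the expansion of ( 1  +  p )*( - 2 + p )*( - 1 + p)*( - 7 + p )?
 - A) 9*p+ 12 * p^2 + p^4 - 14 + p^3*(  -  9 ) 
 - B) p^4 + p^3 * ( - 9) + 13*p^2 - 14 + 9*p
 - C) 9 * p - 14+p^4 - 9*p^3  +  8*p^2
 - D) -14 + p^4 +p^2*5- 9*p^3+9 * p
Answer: B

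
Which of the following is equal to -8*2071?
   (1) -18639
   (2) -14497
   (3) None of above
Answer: 3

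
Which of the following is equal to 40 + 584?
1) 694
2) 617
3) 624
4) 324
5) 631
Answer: 3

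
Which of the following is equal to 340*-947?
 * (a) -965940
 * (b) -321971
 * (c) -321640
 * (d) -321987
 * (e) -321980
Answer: e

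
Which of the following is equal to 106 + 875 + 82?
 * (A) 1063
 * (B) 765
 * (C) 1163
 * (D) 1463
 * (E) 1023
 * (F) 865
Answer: A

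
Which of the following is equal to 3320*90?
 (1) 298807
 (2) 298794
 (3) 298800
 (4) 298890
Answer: 3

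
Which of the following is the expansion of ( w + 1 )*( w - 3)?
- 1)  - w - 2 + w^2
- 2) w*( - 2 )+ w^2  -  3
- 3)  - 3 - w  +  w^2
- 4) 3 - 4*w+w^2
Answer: 2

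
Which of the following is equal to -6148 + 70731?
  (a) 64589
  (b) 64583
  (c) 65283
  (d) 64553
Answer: b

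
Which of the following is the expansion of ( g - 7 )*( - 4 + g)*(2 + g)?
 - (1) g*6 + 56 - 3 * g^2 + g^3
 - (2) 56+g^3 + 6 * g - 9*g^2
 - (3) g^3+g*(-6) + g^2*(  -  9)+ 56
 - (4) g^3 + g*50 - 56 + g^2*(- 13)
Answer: 2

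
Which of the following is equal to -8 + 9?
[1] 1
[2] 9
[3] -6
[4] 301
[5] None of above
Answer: 1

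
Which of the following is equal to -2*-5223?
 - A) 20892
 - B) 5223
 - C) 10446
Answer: C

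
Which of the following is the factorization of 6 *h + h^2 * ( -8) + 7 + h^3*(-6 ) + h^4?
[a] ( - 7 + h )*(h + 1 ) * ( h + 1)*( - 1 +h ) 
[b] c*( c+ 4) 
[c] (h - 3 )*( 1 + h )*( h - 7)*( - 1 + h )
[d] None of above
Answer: a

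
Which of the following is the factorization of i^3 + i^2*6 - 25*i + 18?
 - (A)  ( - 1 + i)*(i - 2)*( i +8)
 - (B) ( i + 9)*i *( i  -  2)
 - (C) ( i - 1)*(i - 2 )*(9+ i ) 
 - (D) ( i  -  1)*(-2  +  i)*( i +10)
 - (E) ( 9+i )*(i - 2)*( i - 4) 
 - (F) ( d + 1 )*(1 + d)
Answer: C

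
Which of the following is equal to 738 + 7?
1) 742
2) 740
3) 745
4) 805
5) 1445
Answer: 3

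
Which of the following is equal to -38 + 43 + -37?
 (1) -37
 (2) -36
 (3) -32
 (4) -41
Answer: 3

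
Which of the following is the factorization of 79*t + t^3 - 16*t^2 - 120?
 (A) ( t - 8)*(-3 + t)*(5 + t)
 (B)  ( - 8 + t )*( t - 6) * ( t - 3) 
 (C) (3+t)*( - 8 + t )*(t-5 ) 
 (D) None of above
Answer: D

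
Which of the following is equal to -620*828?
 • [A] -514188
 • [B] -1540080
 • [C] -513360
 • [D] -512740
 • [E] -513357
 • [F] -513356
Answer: C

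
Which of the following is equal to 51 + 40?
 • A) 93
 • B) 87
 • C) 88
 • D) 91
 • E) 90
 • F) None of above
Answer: D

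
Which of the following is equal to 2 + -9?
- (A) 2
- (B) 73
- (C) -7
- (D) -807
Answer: C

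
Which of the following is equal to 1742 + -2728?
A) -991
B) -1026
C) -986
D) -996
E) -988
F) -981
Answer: C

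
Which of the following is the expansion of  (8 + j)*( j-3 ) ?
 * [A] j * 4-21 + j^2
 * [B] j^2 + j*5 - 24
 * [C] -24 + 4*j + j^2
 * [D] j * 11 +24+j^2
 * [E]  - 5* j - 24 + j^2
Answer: B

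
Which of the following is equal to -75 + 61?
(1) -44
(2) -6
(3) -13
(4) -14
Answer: 4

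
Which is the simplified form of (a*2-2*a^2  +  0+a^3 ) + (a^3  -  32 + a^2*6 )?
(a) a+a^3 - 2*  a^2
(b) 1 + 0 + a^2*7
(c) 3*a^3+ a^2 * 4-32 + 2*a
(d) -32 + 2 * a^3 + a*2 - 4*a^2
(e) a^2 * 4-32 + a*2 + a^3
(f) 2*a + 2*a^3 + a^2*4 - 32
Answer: f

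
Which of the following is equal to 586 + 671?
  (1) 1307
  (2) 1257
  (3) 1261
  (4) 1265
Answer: 2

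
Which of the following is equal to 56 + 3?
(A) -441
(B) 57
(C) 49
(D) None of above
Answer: D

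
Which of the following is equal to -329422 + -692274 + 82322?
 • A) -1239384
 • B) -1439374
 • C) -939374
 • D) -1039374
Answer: C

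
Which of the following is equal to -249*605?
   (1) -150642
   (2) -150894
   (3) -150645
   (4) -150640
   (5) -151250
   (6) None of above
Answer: 3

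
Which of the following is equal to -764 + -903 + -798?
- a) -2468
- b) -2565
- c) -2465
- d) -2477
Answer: c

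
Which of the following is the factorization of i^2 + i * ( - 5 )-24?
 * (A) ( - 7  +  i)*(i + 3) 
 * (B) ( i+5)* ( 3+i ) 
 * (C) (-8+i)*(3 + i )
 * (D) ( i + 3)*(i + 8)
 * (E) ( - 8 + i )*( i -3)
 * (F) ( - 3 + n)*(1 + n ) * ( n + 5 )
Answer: C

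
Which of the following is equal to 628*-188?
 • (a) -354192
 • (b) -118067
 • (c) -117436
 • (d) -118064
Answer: d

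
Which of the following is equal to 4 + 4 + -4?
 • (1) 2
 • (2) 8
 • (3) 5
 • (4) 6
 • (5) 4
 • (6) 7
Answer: 5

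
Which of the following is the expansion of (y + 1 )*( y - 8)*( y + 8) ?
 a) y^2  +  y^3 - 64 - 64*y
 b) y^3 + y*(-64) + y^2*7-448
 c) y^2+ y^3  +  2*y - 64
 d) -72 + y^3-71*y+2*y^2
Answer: a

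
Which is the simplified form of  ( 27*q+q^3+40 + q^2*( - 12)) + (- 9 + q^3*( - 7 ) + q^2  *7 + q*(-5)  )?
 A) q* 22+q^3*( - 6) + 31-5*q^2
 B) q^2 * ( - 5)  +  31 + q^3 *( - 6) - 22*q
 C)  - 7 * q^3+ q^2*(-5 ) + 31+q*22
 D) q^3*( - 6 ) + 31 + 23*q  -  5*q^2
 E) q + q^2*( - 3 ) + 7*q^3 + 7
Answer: A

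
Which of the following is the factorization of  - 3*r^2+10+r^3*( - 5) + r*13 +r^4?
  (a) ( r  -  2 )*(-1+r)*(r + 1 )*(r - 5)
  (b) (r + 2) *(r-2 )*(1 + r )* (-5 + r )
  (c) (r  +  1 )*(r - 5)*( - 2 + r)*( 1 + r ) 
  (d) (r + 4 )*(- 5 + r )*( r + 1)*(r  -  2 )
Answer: c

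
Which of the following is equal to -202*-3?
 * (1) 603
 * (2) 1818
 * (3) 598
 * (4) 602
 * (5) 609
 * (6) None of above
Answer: 6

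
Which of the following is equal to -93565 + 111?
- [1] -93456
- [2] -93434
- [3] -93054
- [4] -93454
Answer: 4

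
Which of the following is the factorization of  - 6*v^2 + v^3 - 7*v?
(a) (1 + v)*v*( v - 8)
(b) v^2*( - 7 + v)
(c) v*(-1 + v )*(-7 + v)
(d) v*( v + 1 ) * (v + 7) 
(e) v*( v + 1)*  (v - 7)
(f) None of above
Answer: e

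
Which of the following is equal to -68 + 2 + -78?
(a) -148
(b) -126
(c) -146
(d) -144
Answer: d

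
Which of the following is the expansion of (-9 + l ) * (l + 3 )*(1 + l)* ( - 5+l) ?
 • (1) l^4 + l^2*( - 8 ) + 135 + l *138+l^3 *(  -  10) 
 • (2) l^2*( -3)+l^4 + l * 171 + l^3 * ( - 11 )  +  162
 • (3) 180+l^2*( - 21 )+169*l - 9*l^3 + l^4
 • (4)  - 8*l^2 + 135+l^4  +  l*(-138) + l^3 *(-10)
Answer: 1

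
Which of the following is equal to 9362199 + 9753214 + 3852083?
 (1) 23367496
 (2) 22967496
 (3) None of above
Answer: 2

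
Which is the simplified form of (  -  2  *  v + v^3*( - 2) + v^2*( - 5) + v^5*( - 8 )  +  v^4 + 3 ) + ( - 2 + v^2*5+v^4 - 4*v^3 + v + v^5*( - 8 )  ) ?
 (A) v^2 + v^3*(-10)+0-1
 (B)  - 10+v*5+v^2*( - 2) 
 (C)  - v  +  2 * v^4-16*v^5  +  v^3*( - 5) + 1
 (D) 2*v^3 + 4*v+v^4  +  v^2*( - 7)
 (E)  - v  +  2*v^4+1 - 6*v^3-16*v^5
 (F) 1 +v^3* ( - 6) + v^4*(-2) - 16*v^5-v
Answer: E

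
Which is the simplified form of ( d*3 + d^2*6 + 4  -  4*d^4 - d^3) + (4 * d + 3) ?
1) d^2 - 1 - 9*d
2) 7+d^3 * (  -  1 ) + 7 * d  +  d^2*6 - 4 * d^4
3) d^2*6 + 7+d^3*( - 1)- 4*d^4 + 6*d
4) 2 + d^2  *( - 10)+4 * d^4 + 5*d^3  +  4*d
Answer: 2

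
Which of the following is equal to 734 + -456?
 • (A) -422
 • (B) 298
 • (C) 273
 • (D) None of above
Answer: D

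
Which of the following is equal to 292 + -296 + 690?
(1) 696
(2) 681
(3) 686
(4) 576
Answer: 3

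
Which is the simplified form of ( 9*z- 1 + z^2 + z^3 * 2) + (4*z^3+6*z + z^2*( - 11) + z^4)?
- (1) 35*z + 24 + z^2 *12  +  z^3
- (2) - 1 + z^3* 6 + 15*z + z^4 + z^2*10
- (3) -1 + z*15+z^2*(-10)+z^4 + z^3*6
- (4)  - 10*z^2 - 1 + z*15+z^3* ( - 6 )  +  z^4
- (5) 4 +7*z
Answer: 3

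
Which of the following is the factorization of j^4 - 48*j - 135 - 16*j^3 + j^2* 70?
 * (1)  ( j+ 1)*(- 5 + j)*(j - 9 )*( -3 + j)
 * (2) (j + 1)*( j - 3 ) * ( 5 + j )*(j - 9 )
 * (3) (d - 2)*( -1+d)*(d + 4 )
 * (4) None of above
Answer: 1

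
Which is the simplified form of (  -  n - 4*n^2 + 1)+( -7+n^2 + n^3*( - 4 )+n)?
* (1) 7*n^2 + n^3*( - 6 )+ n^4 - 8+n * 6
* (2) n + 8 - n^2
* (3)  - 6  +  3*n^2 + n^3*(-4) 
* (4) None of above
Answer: 4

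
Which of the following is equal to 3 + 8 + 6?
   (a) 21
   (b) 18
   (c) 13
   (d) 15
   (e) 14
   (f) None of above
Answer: f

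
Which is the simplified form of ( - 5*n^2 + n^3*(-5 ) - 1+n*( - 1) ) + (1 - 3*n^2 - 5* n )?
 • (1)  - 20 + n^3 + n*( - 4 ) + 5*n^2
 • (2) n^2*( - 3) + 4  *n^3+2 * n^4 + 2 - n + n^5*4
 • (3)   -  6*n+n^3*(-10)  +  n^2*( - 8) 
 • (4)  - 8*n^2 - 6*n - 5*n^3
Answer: 4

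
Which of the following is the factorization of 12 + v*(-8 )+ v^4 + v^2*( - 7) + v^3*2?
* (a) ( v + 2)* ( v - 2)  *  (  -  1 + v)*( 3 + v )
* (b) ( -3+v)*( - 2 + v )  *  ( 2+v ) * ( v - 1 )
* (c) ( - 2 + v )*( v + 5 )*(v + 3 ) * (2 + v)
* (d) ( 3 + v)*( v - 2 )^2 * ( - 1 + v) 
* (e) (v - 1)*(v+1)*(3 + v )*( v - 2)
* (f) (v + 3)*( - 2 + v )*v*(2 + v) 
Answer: a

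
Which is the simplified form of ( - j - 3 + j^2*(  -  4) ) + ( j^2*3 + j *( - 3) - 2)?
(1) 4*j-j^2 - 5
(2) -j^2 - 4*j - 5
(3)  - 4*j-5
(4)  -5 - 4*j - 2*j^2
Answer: 2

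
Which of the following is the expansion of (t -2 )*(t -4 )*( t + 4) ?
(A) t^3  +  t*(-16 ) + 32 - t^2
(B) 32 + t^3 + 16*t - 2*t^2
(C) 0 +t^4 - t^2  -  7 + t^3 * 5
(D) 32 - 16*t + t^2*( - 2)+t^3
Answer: D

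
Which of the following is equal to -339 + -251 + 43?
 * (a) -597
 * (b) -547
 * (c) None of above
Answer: b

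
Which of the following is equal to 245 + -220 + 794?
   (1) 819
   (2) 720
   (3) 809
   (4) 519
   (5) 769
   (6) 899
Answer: 1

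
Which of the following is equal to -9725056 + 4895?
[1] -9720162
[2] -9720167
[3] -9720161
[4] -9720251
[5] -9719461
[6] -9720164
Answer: 3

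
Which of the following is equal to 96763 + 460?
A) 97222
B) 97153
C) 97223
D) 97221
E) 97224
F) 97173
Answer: C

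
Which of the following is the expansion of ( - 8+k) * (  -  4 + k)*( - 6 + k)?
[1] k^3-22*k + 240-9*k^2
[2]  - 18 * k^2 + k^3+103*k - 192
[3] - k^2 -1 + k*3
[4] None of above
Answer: 4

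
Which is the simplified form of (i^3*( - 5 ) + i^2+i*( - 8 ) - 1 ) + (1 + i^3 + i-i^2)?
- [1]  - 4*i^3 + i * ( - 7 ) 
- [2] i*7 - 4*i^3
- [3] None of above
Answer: 1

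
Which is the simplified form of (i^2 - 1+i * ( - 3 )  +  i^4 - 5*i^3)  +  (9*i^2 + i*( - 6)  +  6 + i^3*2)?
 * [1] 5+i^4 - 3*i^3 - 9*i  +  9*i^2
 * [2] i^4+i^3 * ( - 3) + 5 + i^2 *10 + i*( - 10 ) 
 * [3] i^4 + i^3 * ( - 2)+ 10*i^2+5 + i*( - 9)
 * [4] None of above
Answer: 4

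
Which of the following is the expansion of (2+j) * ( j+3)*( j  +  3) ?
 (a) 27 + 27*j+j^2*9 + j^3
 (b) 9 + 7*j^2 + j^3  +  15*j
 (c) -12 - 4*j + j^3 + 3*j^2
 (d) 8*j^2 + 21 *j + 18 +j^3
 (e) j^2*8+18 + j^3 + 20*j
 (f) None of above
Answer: d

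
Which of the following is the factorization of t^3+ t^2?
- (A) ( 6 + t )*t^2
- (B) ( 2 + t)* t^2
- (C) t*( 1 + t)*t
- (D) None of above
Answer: C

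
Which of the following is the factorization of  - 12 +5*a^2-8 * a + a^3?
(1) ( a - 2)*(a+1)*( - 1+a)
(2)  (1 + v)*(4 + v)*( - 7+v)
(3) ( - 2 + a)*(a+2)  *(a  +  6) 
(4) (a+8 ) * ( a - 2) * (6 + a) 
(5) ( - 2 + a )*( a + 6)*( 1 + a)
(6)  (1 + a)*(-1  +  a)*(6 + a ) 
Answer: 5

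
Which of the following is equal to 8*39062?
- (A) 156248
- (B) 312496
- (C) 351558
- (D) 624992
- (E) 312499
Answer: B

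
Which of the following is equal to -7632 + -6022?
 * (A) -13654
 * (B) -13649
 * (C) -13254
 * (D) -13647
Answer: A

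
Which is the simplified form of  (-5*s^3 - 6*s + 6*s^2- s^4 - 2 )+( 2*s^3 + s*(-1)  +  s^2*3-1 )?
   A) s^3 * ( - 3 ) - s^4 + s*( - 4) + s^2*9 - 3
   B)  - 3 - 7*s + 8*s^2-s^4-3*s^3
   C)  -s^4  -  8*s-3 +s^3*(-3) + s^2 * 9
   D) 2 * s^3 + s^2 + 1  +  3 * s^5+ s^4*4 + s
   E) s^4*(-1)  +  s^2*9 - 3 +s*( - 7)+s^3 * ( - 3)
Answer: E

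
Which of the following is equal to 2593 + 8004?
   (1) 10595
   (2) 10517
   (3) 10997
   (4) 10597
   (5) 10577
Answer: 4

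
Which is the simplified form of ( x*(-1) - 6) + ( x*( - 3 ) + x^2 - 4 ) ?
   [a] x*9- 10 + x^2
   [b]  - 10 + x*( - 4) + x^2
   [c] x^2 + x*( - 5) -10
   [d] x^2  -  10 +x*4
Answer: b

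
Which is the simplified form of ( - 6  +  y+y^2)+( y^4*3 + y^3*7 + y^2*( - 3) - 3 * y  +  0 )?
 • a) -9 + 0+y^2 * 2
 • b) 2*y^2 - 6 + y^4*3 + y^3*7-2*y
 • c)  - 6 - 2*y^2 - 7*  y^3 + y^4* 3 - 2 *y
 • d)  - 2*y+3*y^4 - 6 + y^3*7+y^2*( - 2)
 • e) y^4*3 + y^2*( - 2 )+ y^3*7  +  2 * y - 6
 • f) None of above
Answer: d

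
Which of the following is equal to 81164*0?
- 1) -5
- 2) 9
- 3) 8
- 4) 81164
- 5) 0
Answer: 5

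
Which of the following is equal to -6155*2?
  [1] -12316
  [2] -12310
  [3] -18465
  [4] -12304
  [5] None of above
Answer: 2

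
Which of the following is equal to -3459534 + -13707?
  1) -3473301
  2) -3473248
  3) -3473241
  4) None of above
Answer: 3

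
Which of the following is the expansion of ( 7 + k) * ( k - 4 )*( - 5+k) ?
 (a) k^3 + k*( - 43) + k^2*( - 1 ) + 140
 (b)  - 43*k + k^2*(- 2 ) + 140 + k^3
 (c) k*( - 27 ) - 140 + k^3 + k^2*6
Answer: b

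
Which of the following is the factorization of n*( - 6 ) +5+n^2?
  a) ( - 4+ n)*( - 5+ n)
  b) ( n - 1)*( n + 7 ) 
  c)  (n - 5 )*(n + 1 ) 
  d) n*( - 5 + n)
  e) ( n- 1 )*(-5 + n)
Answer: e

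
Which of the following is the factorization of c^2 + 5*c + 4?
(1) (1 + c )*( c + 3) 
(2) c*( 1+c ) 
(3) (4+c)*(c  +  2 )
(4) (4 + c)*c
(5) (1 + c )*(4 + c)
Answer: 5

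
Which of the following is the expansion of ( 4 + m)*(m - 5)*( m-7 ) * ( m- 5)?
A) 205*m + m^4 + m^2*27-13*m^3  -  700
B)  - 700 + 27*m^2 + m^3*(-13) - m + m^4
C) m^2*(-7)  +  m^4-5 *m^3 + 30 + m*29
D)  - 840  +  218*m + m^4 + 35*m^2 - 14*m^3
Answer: A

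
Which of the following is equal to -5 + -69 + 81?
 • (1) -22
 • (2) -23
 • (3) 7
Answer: 3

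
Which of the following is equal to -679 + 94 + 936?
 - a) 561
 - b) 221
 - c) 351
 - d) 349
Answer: c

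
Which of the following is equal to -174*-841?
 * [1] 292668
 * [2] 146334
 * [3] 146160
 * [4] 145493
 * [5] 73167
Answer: 2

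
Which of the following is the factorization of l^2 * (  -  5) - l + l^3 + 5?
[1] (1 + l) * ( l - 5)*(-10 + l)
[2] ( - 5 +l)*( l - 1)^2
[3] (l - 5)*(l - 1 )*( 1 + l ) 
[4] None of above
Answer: 3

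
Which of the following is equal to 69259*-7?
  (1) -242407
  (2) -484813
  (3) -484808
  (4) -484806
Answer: 2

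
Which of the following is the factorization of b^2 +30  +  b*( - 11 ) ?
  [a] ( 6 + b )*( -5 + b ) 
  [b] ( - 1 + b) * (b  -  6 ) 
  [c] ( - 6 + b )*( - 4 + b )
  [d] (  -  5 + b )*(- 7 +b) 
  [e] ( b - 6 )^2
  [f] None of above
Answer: f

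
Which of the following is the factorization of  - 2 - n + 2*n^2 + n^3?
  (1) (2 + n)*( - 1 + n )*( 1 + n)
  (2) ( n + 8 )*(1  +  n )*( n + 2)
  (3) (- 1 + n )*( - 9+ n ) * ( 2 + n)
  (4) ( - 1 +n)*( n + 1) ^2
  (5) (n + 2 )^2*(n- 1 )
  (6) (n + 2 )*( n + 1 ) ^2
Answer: 1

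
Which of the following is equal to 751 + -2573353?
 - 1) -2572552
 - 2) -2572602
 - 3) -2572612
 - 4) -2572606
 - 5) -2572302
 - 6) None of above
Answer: 2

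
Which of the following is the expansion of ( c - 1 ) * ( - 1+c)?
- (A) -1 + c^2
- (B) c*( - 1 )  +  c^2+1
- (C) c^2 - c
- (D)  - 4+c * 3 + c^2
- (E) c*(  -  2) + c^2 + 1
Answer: E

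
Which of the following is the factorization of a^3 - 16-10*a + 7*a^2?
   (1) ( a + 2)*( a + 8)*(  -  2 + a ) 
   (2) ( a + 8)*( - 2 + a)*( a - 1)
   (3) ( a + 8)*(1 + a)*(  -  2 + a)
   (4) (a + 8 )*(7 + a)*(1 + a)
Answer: 3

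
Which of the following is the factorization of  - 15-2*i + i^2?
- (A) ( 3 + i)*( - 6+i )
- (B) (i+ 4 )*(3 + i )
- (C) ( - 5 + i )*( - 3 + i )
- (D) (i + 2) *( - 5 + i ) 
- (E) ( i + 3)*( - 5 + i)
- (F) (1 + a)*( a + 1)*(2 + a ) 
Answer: E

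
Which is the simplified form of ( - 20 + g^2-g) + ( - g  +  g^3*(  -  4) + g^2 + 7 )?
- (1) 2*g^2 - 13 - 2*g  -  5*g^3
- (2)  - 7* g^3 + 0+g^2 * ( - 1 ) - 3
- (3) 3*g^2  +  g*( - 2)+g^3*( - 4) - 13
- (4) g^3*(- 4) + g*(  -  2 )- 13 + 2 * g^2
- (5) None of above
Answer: 4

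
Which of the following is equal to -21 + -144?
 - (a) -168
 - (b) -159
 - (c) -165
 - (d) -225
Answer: c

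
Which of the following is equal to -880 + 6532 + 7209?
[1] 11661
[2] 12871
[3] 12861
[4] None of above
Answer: 3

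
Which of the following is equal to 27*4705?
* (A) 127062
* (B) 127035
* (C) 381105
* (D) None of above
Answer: B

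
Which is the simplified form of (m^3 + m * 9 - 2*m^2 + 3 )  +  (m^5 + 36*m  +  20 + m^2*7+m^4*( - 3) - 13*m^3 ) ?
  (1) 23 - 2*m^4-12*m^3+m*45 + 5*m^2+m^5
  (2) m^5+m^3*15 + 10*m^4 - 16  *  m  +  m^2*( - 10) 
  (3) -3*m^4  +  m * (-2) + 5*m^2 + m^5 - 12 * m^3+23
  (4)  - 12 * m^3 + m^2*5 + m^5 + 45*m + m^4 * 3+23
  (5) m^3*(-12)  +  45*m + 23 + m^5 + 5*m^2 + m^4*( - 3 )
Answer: 5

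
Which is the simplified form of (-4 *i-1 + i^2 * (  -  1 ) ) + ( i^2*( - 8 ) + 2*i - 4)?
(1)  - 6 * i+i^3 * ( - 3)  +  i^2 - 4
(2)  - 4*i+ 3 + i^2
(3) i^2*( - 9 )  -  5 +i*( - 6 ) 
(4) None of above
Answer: 4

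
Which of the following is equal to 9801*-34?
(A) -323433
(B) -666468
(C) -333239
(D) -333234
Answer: D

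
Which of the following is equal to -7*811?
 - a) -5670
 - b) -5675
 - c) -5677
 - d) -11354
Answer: c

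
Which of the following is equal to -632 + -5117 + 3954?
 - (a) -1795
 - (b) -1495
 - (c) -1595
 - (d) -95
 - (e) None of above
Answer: a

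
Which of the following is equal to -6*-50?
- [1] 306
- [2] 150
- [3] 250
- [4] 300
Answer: 4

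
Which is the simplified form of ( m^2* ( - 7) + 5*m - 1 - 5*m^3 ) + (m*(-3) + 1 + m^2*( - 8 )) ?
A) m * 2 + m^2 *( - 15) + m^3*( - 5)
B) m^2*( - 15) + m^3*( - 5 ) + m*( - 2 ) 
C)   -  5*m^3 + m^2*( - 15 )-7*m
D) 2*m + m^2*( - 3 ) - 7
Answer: A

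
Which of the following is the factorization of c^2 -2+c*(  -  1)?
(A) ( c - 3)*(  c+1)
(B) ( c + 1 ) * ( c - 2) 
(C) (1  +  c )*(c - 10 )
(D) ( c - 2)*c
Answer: B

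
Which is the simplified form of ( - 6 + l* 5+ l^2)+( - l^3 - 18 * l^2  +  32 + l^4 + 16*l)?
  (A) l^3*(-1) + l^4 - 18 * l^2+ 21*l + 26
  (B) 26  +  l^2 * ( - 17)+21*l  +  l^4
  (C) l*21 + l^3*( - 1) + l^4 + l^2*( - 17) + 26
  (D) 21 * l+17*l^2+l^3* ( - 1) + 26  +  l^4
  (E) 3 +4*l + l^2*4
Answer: C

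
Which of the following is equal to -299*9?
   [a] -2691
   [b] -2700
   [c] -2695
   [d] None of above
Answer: a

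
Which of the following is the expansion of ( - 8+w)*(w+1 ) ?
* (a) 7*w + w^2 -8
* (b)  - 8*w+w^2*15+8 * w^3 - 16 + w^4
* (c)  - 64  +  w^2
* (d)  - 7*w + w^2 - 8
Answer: d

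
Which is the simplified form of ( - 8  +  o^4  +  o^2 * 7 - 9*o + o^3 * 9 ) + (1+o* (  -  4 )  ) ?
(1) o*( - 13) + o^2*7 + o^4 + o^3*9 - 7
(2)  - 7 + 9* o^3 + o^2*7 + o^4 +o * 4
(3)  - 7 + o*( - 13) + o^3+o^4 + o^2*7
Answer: 1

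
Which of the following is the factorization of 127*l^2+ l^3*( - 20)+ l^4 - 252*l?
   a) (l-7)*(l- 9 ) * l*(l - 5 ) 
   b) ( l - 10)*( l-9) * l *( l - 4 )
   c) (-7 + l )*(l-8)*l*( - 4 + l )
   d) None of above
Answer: d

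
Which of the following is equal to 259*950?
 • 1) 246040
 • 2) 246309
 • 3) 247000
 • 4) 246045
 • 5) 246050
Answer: 5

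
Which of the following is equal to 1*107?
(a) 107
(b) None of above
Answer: a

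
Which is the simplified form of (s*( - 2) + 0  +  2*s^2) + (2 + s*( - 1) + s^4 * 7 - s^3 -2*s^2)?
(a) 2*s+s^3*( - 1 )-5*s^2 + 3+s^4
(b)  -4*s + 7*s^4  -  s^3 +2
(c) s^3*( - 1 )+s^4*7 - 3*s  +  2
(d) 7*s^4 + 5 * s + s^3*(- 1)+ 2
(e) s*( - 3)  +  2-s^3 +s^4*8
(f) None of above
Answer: c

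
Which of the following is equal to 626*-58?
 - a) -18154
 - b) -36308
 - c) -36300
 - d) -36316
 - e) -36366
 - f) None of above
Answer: b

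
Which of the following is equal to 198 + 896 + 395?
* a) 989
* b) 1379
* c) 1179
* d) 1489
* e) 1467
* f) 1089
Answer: d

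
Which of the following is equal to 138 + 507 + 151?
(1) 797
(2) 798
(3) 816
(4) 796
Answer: 4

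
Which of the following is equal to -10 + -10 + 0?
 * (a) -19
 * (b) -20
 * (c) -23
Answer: b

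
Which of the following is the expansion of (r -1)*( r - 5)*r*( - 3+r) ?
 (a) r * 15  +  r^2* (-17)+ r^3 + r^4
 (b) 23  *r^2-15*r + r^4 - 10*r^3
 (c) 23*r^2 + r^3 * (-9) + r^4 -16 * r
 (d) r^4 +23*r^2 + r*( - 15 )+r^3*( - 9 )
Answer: d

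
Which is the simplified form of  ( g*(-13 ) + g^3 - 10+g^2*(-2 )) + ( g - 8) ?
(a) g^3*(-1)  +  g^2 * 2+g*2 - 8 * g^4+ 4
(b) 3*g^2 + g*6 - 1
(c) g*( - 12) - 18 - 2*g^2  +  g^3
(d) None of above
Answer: c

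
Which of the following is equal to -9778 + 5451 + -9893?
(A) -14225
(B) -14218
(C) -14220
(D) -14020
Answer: C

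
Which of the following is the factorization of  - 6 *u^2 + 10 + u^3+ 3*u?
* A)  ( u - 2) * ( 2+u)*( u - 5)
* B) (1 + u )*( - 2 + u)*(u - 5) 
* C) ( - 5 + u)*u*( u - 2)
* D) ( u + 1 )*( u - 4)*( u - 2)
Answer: B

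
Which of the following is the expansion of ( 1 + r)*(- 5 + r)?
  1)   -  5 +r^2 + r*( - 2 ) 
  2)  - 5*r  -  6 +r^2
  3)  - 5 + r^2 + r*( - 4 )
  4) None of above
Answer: 3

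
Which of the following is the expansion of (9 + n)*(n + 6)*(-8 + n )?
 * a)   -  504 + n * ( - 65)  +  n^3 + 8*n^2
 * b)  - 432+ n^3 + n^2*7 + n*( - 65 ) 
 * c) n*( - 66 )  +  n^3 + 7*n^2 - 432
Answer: c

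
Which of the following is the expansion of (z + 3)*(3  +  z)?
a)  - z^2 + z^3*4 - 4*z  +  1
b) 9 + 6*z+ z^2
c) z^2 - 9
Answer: b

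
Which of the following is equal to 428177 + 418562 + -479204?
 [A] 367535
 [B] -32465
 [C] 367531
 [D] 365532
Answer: A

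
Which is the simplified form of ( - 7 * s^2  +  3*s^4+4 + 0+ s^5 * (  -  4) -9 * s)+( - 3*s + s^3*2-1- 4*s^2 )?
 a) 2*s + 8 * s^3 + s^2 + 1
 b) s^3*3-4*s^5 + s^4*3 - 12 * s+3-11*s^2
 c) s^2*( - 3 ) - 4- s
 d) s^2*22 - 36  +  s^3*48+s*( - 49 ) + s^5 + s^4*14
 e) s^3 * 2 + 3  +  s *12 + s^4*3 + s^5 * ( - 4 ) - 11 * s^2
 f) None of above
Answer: f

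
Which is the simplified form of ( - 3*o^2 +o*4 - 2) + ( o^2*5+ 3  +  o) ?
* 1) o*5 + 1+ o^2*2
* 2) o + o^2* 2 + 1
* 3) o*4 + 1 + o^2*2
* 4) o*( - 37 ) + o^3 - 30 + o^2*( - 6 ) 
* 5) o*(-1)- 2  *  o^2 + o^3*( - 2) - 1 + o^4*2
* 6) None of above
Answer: 1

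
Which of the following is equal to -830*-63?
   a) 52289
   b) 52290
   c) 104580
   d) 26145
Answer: b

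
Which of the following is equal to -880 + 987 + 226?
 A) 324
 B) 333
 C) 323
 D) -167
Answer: B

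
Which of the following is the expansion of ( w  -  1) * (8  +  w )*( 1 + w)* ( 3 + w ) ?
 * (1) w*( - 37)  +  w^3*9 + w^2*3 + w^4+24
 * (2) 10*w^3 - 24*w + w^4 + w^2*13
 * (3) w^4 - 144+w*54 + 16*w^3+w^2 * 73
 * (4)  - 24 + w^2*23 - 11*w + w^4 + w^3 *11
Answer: 4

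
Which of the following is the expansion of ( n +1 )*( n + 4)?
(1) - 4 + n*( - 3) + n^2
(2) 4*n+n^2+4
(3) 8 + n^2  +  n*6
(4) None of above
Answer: 4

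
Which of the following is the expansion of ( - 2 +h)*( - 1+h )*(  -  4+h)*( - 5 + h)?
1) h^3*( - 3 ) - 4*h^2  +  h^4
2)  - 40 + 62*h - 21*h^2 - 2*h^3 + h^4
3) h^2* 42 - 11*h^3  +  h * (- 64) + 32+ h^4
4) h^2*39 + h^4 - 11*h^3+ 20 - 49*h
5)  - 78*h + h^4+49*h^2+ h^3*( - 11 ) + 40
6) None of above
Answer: 6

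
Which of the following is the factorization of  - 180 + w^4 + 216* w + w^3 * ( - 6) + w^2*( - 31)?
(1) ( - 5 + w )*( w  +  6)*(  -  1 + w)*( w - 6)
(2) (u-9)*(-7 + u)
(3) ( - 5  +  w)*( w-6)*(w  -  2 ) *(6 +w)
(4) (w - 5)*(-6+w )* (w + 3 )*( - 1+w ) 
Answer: 1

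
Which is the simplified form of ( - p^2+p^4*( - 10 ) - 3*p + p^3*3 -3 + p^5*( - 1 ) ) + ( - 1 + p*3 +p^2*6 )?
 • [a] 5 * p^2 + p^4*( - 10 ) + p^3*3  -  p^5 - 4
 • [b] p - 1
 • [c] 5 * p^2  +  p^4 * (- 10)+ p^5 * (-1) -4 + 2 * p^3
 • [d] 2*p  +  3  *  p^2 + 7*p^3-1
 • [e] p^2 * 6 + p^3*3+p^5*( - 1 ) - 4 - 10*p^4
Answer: a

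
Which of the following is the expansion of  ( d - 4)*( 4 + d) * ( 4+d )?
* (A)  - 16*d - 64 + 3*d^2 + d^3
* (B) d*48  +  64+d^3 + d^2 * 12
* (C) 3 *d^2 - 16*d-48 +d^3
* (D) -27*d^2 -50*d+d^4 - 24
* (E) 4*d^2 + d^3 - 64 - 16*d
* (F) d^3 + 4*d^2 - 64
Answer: E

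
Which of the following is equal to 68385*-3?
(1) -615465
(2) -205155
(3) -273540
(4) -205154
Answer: 2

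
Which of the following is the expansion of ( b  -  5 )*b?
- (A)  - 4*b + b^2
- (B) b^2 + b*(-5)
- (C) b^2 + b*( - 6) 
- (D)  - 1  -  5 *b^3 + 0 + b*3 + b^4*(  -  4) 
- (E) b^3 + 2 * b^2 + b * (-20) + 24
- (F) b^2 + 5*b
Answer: B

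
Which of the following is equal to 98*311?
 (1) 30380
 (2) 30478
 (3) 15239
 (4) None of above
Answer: 2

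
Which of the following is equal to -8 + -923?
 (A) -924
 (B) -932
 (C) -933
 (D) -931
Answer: D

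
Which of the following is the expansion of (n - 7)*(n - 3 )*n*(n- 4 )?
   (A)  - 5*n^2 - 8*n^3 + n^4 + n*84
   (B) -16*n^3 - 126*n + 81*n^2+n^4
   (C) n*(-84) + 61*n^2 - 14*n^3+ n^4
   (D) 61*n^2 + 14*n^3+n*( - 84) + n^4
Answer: C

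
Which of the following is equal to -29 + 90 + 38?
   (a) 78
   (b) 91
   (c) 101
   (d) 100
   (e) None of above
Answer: e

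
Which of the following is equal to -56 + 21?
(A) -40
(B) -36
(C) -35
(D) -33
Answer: C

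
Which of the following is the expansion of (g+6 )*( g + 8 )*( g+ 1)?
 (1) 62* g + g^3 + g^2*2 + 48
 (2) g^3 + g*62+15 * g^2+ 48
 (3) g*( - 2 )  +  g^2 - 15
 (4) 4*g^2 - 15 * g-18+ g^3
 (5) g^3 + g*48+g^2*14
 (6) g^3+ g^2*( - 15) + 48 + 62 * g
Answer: 2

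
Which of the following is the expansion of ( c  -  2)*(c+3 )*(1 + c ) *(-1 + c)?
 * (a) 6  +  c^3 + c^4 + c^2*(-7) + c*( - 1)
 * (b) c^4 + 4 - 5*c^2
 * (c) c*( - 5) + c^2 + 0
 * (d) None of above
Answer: a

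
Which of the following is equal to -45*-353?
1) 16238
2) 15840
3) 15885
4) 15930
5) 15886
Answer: 3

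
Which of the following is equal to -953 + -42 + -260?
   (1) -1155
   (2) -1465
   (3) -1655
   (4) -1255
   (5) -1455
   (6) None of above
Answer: 4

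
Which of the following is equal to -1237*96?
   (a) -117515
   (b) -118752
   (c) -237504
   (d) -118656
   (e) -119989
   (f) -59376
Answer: b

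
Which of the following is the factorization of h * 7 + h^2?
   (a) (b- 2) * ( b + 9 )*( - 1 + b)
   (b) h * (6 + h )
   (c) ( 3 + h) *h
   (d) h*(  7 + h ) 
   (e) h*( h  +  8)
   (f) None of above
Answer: d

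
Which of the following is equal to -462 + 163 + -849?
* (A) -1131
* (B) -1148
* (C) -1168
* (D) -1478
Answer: B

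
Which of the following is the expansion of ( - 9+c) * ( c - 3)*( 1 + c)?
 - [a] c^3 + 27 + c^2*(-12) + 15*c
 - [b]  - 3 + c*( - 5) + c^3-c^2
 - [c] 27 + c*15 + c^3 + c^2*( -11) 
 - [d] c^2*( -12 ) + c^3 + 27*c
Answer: c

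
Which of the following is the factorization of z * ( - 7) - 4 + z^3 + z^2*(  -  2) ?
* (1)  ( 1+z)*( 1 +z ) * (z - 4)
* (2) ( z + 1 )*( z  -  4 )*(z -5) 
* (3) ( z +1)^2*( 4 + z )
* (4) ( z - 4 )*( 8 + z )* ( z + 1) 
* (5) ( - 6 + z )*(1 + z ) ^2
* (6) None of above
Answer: 1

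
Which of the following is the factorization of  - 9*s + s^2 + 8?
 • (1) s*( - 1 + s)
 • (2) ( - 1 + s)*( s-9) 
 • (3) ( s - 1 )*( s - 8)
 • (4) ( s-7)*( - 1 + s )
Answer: 3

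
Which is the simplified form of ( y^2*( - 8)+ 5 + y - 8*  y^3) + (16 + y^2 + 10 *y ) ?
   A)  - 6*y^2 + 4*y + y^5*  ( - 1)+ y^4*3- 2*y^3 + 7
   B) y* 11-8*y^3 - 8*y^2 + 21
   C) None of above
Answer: C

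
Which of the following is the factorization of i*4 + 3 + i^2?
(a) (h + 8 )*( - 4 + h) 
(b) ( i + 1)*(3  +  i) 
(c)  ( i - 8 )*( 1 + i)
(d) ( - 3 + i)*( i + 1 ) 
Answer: b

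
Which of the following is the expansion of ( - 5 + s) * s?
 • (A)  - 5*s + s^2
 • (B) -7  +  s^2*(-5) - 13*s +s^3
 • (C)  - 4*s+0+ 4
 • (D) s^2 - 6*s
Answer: A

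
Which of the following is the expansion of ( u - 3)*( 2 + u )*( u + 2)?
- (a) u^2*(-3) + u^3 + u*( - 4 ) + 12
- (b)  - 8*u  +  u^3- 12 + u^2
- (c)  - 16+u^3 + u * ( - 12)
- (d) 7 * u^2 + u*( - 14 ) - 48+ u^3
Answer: b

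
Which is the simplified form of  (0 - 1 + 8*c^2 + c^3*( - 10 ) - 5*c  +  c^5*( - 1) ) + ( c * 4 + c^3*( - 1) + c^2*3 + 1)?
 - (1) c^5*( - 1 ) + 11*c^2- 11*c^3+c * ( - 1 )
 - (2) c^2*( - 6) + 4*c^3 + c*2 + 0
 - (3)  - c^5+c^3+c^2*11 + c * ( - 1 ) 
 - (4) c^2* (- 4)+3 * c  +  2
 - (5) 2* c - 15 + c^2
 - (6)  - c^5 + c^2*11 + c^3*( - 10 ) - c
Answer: 1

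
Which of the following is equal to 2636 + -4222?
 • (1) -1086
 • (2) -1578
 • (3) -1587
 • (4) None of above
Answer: 4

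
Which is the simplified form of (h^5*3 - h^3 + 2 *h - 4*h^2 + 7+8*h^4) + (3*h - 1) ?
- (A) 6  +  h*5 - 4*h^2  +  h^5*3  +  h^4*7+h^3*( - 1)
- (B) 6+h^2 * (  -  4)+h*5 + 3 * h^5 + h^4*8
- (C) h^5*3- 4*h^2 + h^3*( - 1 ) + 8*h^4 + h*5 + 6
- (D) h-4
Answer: C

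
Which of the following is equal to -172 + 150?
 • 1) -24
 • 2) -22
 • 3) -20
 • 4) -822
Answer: 2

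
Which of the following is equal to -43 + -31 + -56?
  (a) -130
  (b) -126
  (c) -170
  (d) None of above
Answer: a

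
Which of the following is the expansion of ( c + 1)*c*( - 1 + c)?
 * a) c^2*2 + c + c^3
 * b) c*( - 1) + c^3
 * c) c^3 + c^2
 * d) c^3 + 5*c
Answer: b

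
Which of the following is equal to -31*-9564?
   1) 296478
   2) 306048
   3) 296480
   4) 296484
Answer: 4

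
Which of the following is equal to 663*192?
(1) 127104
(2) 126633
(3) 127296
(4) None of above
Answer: 3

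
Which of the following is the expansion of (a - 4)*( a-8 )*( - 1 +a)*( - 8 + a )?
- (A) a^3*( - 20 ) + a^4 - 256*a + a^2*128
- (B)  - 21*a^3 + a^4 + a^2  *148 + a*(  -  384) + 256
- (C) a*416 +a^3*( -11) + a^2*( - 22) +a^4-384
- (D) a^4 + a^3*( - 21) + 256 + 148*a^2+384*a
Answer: B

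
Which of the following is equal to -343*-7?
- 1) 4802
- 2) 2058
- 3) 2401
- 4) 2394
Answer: 3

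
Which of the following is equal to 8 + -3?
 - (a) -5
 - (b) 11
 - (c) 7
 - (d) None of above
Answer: d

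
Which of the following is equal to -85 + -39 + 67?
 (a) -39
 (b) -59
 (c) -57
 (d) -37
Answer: c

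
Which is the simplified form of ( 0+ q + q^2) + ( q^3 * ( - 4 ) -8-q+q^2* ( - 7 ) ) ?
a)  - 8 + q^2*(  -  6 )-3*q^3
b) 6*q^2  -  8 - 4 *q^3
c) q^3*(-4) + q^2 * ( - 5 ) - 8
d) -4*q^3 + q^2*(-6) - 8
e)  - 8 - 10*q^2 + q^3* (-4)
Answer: d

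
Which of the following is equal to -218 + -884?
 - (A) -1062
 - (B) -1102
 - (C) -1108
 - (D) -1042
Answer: B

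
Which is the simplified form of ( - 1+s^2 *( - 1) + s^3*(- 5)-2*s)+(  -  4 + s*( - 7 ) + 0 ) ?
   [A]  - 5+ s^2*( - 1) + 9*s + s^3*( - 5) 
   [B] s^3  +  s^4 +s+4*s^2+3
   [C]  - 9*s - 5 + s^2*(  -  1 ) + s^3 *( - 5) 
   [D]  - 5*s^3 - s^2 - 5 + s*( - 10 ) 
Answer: C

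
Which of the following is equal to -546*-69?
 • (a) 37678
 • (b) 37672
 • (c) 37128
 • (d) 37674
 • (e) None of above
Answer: d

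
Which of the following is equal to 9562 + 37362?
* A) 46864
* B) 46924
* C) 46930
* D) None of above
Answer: B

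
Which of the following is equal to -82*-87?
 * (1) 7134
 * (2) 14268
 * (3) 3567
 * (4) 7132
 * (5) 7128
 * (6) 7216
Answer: 1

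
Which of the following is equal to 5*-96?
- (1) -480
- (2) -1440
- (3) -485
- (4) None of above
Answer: 1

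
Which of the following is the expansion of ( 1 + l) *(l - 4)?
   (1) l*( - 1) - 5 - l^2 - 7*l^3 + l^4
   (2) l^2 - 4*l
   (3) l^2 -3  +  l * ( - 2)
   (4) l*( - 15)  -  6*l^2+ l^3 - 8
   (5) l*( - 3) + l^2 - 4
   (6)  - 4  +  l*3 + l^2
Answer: 5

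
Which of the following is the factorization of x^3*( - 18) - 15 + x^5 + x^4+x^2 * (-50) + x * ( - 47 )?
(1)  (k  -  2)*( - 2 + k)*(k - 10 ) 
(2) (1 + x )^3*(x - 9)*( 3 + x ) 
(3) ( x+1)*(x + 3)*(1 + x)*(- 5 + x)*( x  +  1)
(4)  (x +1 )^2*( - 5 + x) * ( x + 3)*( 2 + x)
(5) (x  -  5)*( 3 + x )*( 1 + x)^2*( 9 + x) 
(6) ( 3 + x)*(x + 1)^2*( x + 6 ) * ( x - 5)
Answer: 3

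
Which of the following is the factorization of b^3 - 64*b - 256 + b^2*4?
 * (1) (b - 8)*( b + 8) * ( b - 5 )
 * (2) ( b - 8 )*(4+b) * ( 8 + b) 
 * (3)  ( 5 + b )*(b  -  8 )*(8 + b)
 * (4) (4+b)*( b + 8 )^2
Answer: 2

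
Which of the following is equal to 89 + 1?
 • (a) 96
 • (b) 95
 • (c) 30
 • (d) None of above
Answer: d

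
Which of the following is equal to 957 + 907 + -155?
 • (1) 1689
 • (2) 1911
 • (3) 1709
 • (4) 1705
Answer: 3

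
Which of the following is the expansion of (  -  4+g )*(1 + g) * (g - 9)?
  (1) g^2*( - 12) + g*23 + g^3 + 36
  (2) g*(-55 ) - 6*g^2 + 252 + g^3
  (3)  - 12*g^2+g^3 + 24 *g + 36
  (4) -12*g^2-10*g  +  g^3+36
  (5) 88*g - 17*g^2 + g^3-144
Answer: 1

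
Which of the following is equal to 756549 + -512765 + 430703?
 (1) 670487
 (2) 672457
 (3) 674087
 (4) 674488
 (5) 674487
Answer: 5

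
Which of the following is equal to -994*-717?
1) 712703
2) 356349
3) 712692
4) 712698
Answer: 4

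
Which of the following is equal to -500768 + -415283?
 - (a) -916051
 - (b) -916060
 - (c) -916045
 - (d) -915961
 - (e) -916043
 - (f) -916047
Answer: a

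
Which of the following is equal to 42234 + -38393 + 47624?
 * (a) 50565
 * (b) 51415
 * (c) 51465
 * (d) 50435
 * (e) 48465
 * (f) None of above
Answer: c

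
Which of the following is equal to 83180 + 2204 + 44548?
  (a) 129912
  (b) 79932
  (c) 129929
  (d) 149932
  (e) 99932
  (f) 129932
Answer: f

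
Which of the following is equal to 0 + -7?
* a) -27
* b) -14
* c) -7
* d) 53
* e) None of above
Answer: c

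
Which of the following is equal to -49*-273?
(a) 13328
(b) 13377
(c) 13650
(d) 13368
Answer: b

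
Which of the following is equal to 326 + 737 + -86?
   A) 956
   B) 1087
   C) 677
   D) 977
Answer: D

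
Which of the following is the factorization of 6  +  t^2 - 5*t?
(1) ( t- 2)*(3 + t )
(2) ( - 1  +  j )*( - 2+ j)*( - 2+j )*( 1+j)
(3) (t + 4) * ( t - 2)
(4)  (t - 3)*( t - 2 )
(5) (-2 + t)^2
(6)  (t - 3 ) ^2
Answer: 4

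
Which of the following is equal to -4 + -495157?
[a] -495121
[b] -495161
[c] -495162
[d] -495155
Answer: b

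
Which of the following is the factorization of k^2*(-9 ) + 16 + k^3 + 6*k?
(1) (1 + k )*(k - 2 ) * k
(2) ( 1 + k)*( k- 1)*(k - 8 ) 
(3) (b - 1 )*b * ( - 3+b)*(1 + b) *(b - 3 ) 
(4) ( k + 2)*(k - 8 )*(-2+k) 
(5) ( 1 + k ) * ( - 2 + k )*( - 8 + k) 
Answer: 5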